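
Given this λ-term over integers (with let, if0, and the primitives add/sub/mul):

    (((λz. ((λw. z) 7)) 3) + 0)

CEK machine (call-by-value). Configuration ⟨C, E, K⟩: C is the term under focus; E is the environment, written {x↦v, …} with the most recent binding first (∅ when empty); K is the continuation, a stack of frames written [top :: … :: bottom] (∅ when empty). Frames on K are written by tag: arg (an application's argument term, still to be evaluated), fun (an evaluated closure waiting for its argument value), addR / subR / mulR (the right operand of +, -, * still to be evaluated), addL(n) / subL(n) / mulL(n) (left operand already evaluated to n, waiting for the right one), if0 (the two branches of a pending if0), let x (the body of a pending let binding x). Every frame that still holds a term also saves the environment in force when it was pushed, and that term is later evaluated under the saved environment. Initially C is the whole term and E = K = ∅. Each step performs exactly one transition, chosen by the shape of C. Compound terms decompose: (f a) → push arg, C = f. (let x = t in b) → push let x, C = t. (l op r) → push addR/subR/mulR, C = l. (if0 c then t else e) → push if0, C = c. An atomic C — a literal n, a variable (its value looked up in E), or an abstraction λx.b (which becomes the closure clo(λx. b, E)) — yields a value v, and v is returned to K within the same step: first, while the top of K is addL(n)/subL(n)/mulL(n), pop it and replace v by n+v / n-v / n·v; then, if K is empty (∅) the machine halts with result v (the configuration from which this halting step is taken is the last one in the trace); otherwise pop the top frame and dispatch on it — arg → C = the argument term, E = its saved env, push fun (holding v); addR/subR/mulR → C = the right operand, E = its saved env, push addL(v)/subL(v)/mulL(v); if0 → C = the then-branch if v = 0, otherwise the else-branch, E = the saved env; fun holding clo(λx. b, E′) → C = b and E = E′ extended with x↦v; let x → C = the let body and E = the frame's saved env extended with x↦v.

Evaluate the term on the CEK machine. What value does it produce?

t=0: <C=(((λz. ((λw. z) 7)) 3) + 0), E=∅, K=∅>
t=1: <C=((λz. ((λw. z) 7)) 3), E=∅, K=[addR]>
t=2: <C=(λz. ((λw. z) 7)), E=∅, K=[arg :: addR]>
t=3: <C=3, E=∅, K=[fun :: addR]>
t=4: <C=((λw. z) 7), E={z↦3}, K=[addR]>
t=5: <C=(λw. z), E={z↦3}, K=[arg :: addR]>
t=6: <C=7, E={z↦3}, K=[fun :: addR]>
t=7: <C=z, E={w↦7, z↦3}, K=[addR]>
t=8: <C=0, E=∅, K=[addL(3)]>
→ final value 3

Answer: 3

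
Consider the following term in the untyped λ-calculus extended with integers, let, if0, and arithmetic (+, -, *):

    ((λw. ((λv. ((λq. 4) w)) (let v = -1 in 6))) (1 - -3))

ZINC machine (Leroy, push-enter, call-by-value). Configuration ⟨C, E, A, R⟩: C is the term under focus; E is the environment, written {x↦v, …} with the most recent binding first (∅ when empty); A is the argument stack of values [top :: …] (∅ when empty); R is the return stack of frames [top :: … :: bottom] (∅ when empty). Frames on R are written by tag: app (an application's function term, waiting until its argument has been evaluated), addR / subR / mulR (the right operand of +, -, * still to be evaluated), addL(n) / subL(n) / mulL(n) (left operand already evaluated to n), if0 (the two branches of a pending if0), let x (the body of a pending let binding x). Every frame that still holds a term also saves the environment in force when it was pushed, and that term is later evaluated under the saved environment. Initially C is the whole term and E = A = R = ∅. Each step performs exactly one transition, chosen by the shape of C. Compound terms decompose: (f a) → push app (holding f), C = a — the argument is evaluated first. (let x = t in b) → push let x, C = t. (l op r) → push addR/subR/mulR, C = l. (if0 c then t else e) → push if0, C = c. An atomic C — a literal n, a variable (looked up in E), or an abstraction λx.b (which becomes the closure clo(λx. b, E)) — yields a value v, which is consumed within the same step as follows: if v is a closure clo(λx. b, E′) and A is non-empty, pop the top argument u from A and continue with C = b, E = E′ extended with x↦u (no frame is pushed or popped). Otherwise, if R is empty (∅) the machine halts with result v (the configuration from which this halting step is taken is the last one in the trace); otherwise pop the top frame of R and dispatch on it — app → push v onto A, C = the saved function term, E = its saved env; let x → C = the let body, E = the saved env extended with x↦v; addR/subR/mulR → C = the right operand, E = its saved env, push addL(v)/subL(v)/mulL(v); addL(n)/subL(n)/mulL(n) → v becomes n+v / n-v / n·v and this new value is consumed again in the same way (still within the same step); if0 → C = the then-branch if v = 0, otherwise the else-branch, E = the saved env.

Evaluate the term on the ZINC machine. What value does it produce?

step 0: ⟨C=((λw. ((λv. ((λq. 4) w)) (let v = -1 in 6))) (1 - -3)); E=∅; A=∅; R=∅⟩
step 1: ⟨C=(1 - -3); E=∅; A=∅; R=[app]⟩
step 2: ⟨C=1; E=∅; A=∅; R=[subR :: app]⟩
step 3: ⟨C=-3; E=∅; A=∅; R=[subL(1) :: app]⟩
step 4: ⟨C=(λw. ((λv. ((λq. 4) w)) (let v = -1 in 6))); E=∅; A=[4]; R=∅⟩
step 5: ⟨C=((λv. ((λq. 4) w)) (let v = -1 in 6)); E={w↦4}; A=∅; R=∅⟩
step 6: ⟨C=(let v = -1 in 6); E={w↦4}; A=∅; R=[app]⟩
step 7: ⟨C=-1; E={w↦4}; A=∅; R=[let v :: app]⟩
step 8: ⟨C=6; E={v↦-1, w↦4}; A=∅; R=[app]⟩
step 9: ⟨C=(λv. ((λq. 4) w)); E={w↦4}; A=[6]; R=∅⟩
step 10: ⟨C=((λq. 4) w); E={v↦6, w↦4}; A=∅; R=∅⟩
step 11: ⟨C=w; E={v↦6, w↦4}; A=∅; R=[app]⟩
step 12: ⟨C=(λq. 4); E={v↦6, w↦4}; A=[4]; R=∅⟩
step 13: ⟨C=4; E={q↦4, v↦6, w↦4}; A=∅; R=∅⟩
→ final value 4

Answer: 4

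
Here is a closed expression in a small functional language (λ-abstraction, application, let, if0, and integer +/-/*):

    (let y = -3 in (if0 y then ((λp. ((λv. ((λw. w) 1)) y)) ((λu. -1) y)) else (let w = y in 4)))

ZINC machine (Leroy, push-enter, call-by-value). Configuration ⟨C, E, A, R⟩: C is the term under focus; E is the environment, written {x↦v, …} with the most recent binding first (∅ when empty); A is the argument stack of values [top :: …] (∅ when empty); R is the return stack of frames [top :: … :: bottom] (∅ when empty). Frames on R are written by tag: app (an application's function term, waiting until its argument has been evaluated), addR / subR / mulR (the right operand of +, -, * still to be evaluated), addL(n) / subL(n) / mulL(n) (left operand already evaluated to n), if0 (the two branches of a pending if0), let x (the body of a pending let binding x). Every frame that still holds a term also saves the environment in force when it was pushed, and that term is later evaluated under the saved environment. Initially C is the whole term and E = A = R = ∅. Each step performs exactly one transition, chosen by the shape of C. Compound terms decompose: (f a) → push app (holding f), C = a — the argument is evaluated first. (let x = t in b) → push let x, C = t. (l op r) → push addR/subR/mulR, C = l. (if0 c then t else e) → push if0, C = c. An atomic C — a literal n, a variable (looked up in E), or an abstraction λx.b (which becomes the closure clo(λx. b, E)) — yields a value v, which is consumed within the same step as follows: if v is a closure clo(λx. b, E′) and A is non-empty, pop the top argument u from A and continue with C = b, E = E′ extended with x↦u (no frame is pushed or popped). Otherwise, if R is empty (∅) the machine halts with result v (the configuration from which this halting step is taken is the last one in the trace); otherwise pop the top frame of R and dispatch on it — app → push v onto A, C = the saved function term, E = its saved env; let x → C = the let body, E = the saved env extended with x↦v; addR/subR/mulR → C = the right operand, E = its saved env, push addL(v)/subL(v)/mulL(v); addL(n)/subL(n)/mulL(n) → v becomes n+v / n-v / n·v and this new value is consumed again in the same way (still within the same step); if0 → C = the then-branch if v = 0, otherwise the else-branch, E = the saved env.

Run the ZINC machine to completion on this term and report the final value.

Answer: 4

Execution trace:
[0] [C=(let y = -3 in (if0 y then ((λp. ((λv. ((λw. w) 1)) y)) ((λu. -1) y)) else (let w = y in 4))) | E=∅ | A=∅ | R=∅]
[1] [C=-3 | E=∅ | A=∅ | R=[let y]]
[2] [C=(if0 y then ((λp. ((λv. ((λw. w) 1)) y)) ((λu. -1) y)) else (let w = y in 4)) | E={y↦-3} | A=∅ | R=∅]
[3] [C=y | E={y↦-3} | A=∅ | R=[if0]]
[4] [C=(let w = y in 4) | E={y↦-3} | A=∅ | R=∅]
[5] [C=y | E={y↦-3} | A=∅ | R=[let w]]
[6] [C=4 | E={w↦-3, y↦-3} | A=∅ | R=∅]
→ final value 4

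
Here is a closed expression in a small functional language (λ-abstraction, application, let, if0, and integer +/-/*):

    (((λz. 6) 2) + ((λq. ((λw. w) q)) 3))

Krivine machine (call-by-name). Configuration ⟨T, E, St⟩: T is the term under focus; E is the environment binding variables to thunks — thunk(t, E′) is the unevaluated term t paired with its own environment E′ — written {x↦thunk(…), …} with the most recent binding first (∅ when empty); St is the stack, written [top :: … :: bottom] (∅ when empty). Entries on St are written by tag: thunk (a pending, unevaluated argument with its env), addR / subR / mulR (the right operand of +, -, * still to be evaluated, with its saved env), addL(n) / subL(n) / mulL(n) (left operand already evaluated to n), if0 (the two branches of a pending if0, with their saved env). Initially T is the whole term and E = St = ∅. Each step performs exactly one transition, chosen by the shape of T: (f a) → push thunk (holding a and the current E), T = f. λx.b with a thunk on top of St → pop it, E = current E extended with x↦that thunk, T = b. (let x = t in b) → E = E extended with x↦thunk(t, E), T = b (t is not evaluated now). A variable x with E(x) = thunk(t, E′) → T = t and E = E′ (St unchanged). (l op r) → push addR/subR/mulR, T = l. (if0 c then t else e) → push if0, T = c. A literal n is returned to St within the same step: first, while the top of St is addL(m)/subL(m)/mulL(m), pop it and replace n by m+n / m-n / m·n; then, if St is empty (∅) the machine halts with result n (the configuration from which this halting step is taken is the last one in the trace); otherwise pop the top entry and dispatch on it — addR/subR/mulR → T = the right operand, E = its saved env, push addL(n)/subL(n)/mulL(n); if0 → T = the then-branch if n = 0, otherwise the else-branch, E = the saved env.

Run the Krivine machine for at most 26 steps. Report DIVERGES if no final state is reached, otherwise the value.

step 0: [T=(((λz. 6) 2) + ((λq. ((λw. w) q)) 3)) | E=∅ | St=∅]
step 1: [T=((λz. 6) 2) | E=∅ | St=[addR]]
step 2: [T=(λz. 6) | E=∅ | St=[thunk :: addR]]
step 3: [T=6 | E={z↦thunk(2, ∅)} | St=[addR]]
step 4: [T=((λq. ((λw. w) q)) 3) | E=∅ | St=[addL(6)]]
step 5: [T=(λq. ((λw. w) q)) | E=∅ | St=[thunk :: addL(6)]]
step 6: [T=((λw. w) q) | E={q↦thunk(3, ∅)} | St=[addL(6)]]
step 7: [T=(λw. w) | E={q↦thunk(3, ∅)} | St=[thunk :: addL(6)]]
step 8: [T=w | E={w↦thunk(q, {q↦thunk(3, ∅)}), q↦thunk(3, ∅)} | St=[addL(6)]]
step 9: [T=q | E={q↦thunk(3, ∅)} | St=[addL(6)]]
step 10: [T=3 | E=∅ | St=[addL(6)]]
→ final value 9

Answer: 9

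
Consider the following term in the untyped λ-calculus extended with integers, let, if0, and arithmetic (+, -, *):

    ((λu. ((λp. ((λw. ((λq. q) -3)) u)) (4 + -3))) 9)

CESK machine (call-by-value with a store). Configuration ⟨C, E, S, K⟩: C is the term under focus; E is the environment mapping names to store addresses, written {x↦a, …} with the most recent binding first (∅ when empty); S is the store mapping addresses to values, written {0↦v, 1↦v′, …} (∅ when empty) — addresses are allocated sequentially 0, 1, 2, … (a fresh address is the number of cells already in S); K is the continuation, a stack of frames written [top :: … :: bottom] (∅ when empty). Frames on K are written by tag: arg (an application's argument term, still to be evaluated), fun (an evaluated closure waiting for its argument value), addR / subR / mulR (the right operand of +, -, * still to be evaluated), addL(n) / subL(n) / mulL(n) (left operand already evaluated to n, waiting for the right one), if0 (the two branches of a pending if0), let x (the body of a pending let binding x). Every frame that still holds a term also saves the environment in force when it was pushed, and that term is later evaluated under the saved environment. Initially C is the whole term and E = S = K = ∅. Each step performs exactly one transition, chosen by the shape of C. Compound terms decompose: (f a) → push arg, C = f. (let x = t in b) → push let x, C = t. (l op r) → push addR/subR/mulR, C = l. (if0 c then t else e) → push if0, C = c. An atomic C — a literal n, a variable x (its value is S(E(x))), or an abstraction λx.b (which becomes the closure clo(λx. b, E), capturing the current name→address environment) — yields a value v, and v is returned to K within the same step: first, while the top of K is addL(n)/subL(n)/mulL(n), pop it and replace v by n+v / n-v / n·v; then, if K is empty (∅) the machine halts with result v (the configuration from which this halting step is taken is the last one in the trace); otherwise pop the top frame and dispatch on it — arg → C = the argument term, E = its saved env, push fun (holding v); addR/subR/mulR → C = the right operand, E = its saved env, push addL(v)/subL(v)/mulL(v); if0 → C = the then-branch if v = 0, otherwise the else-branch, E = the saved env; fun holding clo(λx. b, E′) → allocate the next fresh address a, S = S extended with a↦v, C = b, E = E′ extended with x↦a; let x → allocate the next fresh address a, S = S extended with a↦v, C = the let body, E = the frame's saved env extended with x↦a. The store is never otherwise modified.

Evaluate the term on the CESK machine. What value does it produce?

Answer: -3

Machine steps:
[0] ⟨C=((λu. ((λp. ((λw. ((λq. q) -3)) u)) (4 + -3))) 9); E=∅; S=∅; K=∅⟩
[1] ⟨C=(λu. ((λp. ((λw. ((λq. q) -3)) u)) (4 + -3))); E=∅; S=∅; K=[arg]⟩
[2] ⟨C=9; E=∅; S=∅; K=[fun]⟩
[3] ⟨C=((λp. ((λw. ((λq. q) -3)) u)) (4 + -3)); E={u↦0}; S={0↦9}; K=∅⟩
[4] ⟨C=(λp. ((λw. ((λq. q) -3)) u)); E={u↦0}; S={0↦9}; K=[arg]⟩
[5] ⟨C=(4 + -3); E={u↦0}; S={0↦9}; K=[fun]⟩
[6] ⟨C=4; E={u↦0}; S={0↦9}; K=[addR :: fun]⟩
[7] ⟨C=-3; E={u↦0}; S={0↦9}; K=[addL(4) :: fun]⟩
[8] ⟨C=((λw. ((λq. q) -3)) u); E={p↦1, u↦0}; S={0↦9, 1↦1}; K=∅⟩
[9] ⟨C=(λw. ((λq. q) -3)); E={p↦1, u↦0}; S={0↦9, 1↦1}; K=[arg]⟩
[10] ⟨C=u; E={p↦1, u↦0}; S={0↦9, 1↦1}; K=[fun]⟩
[11] ⟨C=((λq. q) -3); E={w↦2, p↦1, u↦0}; S={0↦9, 1↦1, 2↦9}; K=∅⟩
[12] ⟨C=(λq. q); E={w↦2, p↦1, u↦0}; S={0↦9, 1↦1, 2↦9}; K=[arg]⟩
[13] ⟨C=-3; E={w↦2, p↦1, u↦0}; S={0↦9, 1↦1, 2↦9}; K=[fun]⟩
[14] ⟨C=q; E={q↦3, w↦2, p↦1, u↦0}; S={0↦9, 1↦1, 2↦9, 3↦-3}; K=∅⟩
→ final value -3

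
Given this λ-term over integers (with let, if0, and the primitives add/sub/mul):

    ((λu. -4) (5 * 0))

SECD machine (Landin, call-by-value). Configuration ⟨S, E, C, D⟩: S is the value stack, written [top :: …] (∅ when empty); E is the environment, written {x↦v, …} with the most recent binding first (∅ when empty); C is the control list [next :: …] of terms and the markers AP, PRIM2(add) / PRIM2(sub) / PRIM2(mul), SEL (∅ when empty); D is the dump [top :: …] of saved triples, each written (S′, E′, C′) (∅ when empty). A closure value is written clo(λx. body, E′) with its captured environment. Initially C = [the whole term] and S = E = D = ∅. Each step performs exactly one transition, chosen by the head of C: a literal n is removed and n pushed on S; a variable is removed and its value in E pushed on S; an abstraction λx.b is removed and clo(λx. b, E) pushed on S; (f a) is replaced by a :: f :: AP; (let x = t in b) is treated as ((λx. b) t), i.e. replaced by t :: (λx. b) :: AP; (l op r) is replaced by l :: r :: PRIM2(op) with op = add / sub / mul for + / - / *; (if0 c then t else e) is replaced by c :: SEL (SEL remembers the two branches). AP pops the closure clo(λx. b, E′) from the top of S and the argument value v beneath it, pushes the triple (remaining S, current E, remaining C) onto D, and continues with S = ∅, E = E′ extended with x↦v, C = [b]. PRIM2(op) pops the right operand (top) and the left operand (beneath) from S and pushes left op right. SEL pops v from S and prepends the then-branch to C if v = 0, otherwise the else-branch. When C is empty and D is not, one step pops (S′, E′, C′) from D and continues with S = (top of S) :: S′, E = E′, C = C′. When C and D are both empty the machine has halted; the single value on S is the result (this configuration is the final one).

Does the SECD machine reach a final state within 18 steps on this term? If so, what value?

0. [S=∅ | E=∅ | C=[((λu. -4) (5 * 0))] | D=∅]
1. [S=∅ | E=∅ | C=[(5 * 0) :: (λu. -4) :: AP] | D=∅]
2. [S=∅ | E=∅ | C=[5 :: 0 :: PRIM2(mul) :: (λu. -4) :: AP] | D=∅]
3. [S=[5] | E=∅ | C=[0 :: PRIM2(mul) :: (λu. -4) :: AP] | D=∅]
4. [S=[0 :: 5] | E=∅ | C=[PRIM2(mul) :: (λu. -4) :: AP] | D=∅]
5. [S=[0] | E=∅ | C=[(λu. -4) :: AP] | D=∅]
6. [S=[clo(λu. -4, ∅) :: 0] | E=∅ | C=[AP] | D=∅]
7. [S=∅ | E={u↦0} | C=[-4] | D=[(∅, ∅, ∅)]]
8. [S=[-4] | E={u↦0} | C=∅ | D=[(∅, ∅, ∅)]]
9. [S=[-4] | E=∅ | C=∅ | D=∅]
→ final value -4

Answer: -4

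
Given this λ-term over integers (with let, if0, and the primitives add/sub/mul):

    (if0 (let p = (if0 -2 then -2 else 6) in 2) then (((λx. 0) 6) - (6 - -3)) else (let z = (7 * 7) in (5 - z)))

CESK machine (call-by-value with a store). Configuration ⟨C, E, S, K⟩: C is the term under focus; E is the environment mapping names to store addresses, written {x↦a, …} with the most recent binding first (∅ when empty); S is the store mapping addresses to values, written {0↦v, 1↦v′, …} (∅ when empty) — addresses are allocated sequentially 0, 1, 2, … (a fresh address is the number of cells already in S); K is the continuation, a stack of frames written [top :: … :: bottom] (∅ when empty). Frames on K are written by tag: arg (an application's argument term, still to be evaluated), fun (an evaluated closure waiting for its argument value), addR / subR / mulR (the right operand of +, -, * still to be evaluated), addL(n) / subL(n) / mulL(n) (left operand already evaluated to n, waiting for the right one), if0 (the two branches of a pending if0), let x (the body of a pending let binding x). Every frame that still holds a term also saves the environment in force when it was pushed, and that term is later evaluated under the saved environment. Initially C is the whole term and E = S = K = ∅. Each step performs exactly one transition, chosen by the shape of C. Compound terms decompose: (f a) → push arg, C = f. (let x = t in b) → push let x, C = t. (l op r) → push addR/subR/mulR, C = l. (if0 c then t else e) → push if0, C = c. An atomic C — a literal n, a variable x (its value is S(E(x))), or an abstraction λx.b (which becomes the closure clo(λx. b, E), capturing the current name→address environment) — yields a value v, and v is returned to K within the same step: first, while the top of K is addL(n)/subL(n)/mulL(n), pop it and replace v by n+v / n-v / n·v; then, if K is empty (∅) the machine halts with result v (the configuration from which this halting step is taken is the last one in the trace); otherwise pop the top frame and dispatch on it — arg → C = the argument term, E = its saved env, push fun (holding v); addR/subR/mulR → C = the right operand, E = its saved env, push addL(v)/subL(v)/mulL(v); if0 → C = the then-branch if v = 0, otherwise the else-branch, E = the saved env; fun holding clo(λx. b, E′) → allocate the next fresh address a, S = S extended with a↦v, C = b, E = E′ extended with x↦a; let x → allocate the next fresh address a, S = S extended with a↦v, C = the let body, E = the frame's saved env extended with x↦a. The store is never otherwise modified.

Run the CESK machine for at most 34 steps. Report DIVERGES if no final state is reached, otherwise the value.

Answer: -44

Execution trace:
t=0: <C=(if0 (let p = (if0 -2 then -2 else 6) in 2) then (((λx. 0) 6) - (6 - -3)) else (let z = (7 * 7) in (5 - z))), E=∅, S=∅, K=∅>
t=1: <C=(let p = (if0 -2 then -2 else 6) in 2), E=∅, S=∅, K=[if0]>
t=2: <C=(if0 -2 then -2 else 6), E=∅, S=∅, K=[let p :: if0]>
t=3: <C=-2, E=∅, S=∅, K=[if0 :: let p :: if0]>
t=4: <C=6, E=∅, S=∅, K=[let p :: if0]>
t=5: <C=2, E={p↦0}, S={0↦6}, K=[if0]>
t=6: <C=(let z = (7 * 7) in (5 - z)), E=∅, S={0↦6}, K=∅>
t=7: <C=(7 * 7), E=∅, S={0↦6}, K=[let z]>
t=8: <C=7, E=∅, S={0↦6}, K=[mulR :: let z]>
t=9: <C=7, E=∅, S={0↦6}, K=[mulL(7) :: let z]>
t=10: <C=(5 - z), E={z↦1}, S={0↦6, 1↦49}, K=∅>
t=11: <C=5, E={z↦1}, S={0↦6, 1↦49}, K=[subR]>
t=12: <C=z, E={z↦1}, S={0↦6, 1↦49}, K=[subL(5)]>
→ final value -44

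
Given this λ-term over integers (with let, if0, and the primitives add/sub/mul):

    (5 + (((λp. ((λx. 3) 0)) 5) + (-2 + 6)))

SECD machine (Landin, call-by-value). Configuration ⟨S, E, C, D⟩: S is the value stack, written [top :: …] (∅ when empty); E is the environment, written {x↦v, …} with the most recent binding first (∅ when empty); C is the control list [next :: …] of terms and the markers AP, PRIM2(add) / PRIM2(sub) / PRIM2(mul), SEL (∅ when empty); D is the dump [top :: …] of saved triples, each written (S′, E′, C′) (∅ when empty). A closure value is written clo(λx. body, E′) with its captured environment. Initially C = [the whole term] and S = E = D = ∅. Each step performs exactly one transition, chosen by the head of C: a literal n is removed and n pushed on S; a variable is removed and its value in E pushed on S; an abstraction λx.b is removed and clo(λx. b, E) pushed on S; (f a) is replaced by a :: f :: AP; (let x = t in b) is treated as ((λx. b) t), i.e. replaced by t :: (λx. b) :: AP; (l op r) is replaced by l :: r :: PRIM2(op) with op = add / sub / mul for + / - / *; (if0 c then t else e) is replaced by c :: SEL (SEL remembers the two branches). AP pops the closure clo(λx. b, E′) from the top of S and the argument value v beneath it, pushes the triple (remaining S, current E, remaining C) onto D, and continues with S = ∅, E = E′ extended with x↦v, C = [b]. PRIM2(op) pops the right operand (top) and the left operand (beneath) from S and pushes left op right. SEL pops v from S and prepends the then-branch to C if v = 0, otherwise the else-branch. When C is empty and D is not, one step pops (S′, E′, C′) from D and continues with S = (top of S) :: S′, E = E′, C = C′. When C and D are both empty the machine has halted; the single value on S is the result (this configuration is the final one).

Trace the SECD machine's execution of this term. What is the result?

step 0: ⟨S=∅; E=∅; C=[(5 + (((λp. ((λx. 3) 0)) 5) + (-2 + 6)))]; D=∅⟩
step 1: ⟨S=∅; E=∅; C=[5 :: (((λp. ((λx. 3) 0)) 5) + (-2 + 6)) :: PRIM2(add)]; D=∅⟩
step 2: ⟨S=[5]; E=∅; C=[(((λp. ((λx. 3) 0)) 5) + (-2 + 6)) :: PRIM2(add)]; D=∅⟩
step 3: ⟨S=[5]; E=∅; C=[((λp. ((λx. 3) 0)) 5) :: (-2 + 6) :: PRIM2(add) :: PRIM2(add)]; D=∅⟩
step 4: ⟨S=[5]; E=∅; C=[5 :: (λp. ((λx. 3) 0)) :: AP :: (-2 + 6) :: PRIM2(add) :: PRIM2(add)]; D=∅⟩
step 5: ⟨S=[5 :: 5]; E=∅; C=[(λp. ((λx. 3) 0)) :: AP :: (-2 + 6) :: PRIM2(add) :: PRIM2(add)]; D=∅⟩
step 6: ⟨S=[clo(λp. ((λx. 3) 0), ∅) :: 5 :: 5]; E=∅; C=[AP :: (-2 + 6) :: PRIM2(add) :: PRIM2(add)]; D=∅⟩
step 7: ⟨S=∅; E={p↦5}; C=[((λx. 3) 0)]; D=[([5], ∅, [(-2 + 6) :: PRIM2(add) :: PRIM2(add)])]⟩
step 8: ⟨S=∅; E={p↦5}; C=[0 :: (λx. 3) :: AP]; D=[([5], ∅, [(-2 + 6) :: PRIM2(add) :: PRIM2(add)])]⟩
step 9: ⟨S=[0]; E={p↦5}; C=[(λx. 3) :: AP]; D=[([5], ∅, [(-2 + 6) :: PRIM2(add) :: PRIM2(add)])]⟩
step 10: ⟨S=[clo(λx. 3, {p↦5}) :: 0]; E={p↦5}; C=[AP]; D=[([5], ∅, [(-2 + 6) :: PRIM2(add) :: PRIM2(add)])]⟩
step 11: ⟨S=∅; E={x↦0, p↦5}; C=[3]; D=[(∅, {p↦5}, ∅) :: ([5], ∅, [(-2 + 6) :: PRIM2(add) :: PRIM2(add)])]⟩
step 12: ⟨S=[3]; E={x↦0, p↦5}; C=∅; D=[(∅, {p↦5}, ∅) :: ([5], ∅, [(-2 + 6) :: PRIM2(add) :: PRIM2(add)])]⟩
step 13: ⟨S=[3]; E={p↦5}; C=∅; D=[([5], ∅, [(-2 + 6) :: PRIM2(add) :: PRIM2(add)])]⟩
step 14: ⟨S=[3 :: 5]; E=∅; C=[(-2 + 6) :: PRIM2(add) :: PRIM2(add)]; D=∅⟩
step 15: ⟨S=[3 :: 5]; E=∅; C=[-2 :: 6 :: PRIM2(add) :: PRIM2(add) :: PRIM2(add)]; D=∅⟩
step 16: ⟨S=[-2 :: 3 :: 5]; E=∅; C=[6 :: PRIM2(add) :: PRIM2(add) :: PRIM2(add)]; D=∅⟩
step 17: ⟨S=[6 :: -2 :: 3 :: 5]; E=∅; C=[PRIM2(add) :: PRIM2(add) :: PRIM2(add)]; D=∅⟩
step 18: ⟨S=[4 :: 3 :: 5]; E=∅; C=[PRIM2(add) :: PRIM2(add)]; D=∅⟩
step 19: ⟨S=[7 :: 5]; E=∅; C=[PRIM2(add)]; D=∅⟩
step 20: ⟨S=[12]; E=∅; C=∅; D=∅⟩
→ final value 12

Answer: 12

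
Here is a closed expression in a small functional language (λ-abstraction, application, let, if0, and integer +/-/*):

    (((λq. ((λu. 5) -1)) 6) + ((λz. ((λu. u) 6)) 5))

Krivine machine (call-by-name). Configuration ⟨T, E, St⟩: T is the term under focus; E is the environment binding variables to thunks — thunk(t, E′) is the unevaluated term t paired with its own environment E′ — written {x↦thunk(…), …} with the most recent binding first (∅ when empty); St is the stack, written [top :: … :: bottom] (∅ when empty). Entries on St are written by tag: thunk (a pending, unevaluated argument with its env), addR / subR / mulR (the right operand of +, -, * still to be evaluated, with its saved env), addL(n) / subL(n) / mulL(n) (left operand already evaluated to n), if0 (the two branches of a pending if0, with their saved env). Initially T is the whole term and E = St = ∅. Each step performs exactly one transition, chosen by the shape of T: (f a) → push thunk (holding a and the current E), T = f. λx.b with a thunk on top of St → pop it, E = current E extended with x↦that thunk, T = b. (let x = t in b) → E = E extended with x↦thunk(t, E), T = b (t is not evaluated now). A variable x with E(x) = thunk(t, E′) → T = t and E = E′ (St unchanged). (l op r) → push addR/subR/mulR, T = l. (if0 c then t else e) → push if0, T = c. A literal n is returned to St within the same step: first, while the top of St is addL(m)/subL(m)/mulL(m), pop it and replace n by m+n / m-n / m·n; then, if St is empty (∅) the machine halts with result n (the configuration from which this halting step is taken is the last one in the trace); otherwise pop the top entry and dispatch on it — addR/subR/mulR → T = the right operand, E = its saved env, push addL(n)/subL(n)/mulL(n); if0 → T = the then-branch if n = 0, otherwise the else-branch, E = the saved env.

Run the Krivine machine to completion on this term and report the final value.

Answer: 11

Derivation:
step 0: <T=(((λq. ((λu. 5) -1)) 6) + ((λz. ((λu. u) 6)) 5)), E=∅, St=∅>
step 1: <T=((λq. ((λu. 5) -1)) 6), E=∅, St=[addR]>
step 2: <T=(λq. ((λu. 5) -1)), E=∅, St=[thunk :: addR]>
step 3: <T=((λu. 5) -1), E={q↦thunk(6, ∅)}, St=[addR]>
step 4: <T=(λu. 5), E={q↦thunk(6, ∅)}, St=[thunk :: addR]>
step 5: <T=5, E={u↦thunk(-1, {q↦thunk(6, ∅)}), q↦thunk(6, ∅)}, St=[addR]>
step 6: <T=((λz. ((λu. u) 6)) 5), E=∅, St=[addL(5)]>
step 7: <T=(λz. ((λu. u) 6)), E=∅, St=[thunk :: addL(5)]>
step 8: <T=((λu. u) 6), E={z↦thunk(5, ∅)}, St=[addL(5)]>
step 9: <T=(λu. u), E={z↦thunk(5, ∅)}, St=[thunk :: addL(5)]>
step 10: <T=u, E={u↦thunk(6, {z↦thunk(5, ∅)}), z↦thunk(5, ∅)}, St=[addL(5)]>
step 11: <T=6, E={z↦thunk(5, ∅)}, St=[addL(5)]>
→ final value 11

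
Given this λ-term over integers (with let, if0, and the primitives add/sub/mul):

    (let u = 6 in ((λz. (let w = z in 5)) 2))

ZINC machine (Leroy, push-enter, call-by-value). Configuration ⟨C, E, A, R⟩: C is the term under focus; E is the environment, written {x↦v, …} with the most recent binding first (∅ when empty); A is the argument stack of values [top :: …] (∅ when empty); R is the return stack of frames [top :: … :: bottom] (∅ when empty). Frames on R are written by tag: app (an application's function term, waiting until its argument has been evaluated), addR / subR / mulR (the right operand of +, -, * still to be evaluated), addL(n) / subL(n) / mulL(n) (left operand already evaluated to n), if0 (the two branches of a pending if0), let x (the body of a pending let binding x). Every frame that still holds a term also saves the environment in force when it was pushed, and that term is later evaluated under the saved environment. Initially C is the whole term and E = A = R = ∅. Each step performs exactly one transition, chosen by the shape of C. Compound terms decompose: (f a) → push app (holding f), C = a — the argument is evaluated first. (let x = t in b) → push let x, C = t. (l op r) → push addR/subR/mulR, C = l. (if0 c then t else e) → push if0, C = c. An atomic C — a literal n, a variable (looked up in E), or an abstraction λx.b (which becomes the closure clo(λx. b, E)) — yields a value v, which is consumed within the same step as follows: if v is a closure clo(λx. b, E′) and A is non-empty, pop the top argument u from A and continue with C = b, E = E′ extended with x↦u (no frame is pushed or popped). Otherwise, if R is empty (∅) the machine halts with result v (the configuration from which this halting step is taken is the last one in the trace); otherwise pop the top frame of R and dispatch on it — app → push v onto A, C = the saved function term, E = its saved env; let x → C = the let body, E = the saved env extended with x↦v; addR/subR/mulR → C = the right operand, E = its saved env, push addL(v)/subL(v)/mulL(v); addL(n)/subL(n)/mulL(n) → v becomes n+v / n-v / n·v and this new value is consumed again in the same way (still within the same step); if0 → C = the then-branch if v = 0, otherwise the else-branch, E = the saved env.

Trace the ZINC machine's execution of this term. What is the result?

Answer: 5

Execution trace:
t=0: [C=(let u = 6 in ((λz. (let w = z in 5)) 2)) | E=∅ | A=∅ | R=∅]
t=1: [C=6 | E=∅ | A=∅ | R=[let u]]
t=2: [C=((λz. (let w = z in 5)) 2) | E={u↦6} | A=∅ | R=∅]
t=3: [C=2 | E={u↦6} | A=∅ | R=[app]]
t=4: [C=(λz. (let w = z in 5)) | E={u↦6} | A=[2] | R=∅]
t=5: [C=(let w = z in 5) | E={z↦2, u↦6} | A=∅ | R=∅]
t=6: [C=z | E={z↦2, u↦6} | A=∅ | R=[let w]]
t=7: [C=5 | E={w↦2, z↦2, u↦6} | A=∅ | R=∅]
→ final value 5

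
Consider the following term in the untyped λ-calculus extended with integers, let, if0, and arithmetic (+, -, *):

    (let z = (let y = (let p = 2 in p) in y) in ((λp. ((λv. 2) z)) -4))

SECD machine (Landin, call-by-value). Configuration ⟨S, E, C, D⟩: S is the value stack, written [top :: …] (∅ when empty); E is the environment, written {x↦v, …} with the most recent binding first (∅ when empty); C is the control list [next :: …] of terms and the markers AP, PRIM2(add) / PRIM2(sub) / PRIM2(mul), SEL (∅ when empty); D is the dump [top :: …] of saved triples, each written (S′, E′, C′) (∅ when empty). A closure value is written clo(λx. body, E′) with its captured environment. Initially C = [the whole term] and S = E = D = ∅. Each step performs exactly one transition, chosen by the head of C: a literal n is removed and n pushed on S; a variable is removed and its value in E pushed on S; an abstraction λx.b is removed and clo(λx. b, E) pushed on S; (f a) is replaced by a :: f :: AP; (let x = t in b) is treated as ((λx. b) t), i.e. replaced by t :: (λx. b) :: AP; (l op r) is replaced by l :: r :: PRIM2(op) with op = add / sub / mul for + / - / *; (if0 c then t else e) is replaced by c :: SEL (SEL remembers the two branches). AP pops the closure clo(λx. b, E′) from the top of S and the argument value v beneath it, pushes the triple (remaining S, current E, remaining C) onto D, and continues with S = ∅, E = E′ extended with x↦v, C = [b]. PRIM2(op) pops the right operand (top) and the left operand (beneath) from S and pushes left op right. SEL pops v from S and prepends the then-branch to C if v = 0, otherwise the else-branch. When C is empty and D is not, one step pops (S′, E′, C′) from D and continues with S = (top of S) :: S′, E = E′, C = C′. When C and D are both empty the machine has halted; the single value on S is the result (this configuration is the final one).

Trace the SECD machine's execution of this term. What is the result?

Answer: 2

Derivation:
t=0: [S=∅ | E=∅ | C=[(let z = (let y = (let p = 2 in p) in y) in ((λp. ((λv. 2) z)) -4))] | D=∅]
t=1: [S=∅ | E=∅ | C=[(let y = (let p = 2 in p) in y) :: (λz. ((λp. ((λv. 2) z)) -4)) :: AP] | D=∅]
t=2: [S=∅ | E=∅ | C=[(let p = 2 in p) :: (λy. y) :: AP :: (λz. ((λp. ((λv. 2) z)) -4)) :: AP] | D=∅]
t=3: [S=∅ | E=∅ | C=[2 :: (λp. p) :: AP :: (λy. y) :: AP :: (λz. ((λp. ((λv. 2) z)) -4)) :: AP] | D=∅]
t=4: [S=[2] | E=∅ | C=[(λp. p) :: AP :: (λy. y) :: AP :: (λz. ((λp. ((λv. 2) z)) -4)) :: AP] | D=∅]
t=5: [S=[clo(λp. p, ∅) :: 2] | E=∅ | C=[AP :: (λy. y) :: AP :: (λz. ((λp. ((λv. 2) z)) -4)) :: AP] | D=∅]
t=6: [S=∅ | E={p↦2} | C=[p] | D=[(∅, ∅, [(λy. y) :: AP :: (λz. ((λp. ((λv. 2) z)) -4)) :: AP])]]
t=7: [S=[2] | E={p↦2} | C=∅ | D=[(∅, ∅, [(λy. y) :: AP :: (λz. ((λp. ((λv. 2) z)) -4)) :: AP])]]
t=8: [S=[2] | E=∅ | C=[(λy. y) :: AP :: (λz. ((λp. ((λv. 2) z)) -4)) :: AP] | D=∅]
t=9: [S=[clo(λy. y, ∅) :: 2] | E=∅ | C=[AP :: (λz. ((λp. ((λv. 2) z)) -4)) :: AP] | D=∅]
t=10: [S=∅ | E={y↦2} | C=[y] | D=[(∅, ∅, [(λz. ((λp. ((λv. 2) z)) -4)) :: AP])]]
t=11: [S=[2] | E={y↦2} | C=∅ | D=[(∅, ∅, [(λz. ((λp. ((λv. 2) z)) -4)) :: AP])]]
t=12: [S=[2] | E=∅ | C=[(λz. ((λp. ((λv. 2) z)) -4)) :: AP] | D=∅]
t=13: [S=[clo(λz. ((λp. ((λv. 2) z)) -4), ∅) :: 2] | E=∅ | C=[AP] | D=∅]
t=14: [S=∅ | E={z↦2} | C=[((λp. ((λv. 2) z)) -4)] | D=[(∅, ∅, ∅)]]
t=15: [S=∅ | E={z↦2} | C=[-4 :: (λp. ((λv. 2) z)) :: AP] | D=[(∅, ∅, ∅)]]
t=16: [S=[-4] | E={z↦2} | C=[(λp. ((λv. 2) z)) :: AP] | D=[(∅, ∅, ∅)]]
t=17: [S=[clo(λp. ((λv. 2) z), {z↦2}) :: -4] | E={z↦2} | C=[AP] | D=[(∅, ∅, ∅)]]
t=18: [S=∅ | E={p↦-4, z↦2} | C=[((λv. 2) z)] | D=[(∅, {z↦2}, ∅) :: (∅, ∅, ∅)]]
t=19: [S=∅ | E={p↦-4, z↦2} | C=[z :: (λv. 2) :: AP] | D=[(∅, {z↦2}, ∅) :: (∅, ∅, ∅)]]
t=20: [S=[2] | E={p↦-4, z↦2} | C=[(λv. 2) :: AP] | D=[(∅, {z↦2}, ∅) :: (∅, ∅, ∅)]]
t=21: [S=[clo(λv. 2, {p↦-4, z↦2}) :: 2] | E={p↦-4, z↦2} | C=[AP] | D=[(∅, {z↦2}, ∅) :: (∅, ∅, ∅)]]
t=22: [S=∅ | E={v↦2, p↦-4, z↦2} | C=[2] | D=[(∅, {p↦-4, z↦2}, ∅) :: (∅, {z↦2}, ∅) :: (∅, ∅, ∅)]]
t=23: [S=[2] | E={v↦2, p↦-4, z↦2} | C=∅ | D=[(∅, {p↦-4, z↦2}, ∅) :: (∅, {z↦2}, ∅) :: (∅, ∅, ∅)]]
t=24: [S=[2] | E={p↦-4, z↦2} | C=∅ | D=[(∅, {z↦2}, ∅) :: (∅, ∅, ∅)]]
t=25: [S=[2] | E={z↦2} | C=∅ | D=[(∅, ∅, ∅)]]
t=26: [S=[2] | E=∅ | C=∅ | D=∅]
→ final value 2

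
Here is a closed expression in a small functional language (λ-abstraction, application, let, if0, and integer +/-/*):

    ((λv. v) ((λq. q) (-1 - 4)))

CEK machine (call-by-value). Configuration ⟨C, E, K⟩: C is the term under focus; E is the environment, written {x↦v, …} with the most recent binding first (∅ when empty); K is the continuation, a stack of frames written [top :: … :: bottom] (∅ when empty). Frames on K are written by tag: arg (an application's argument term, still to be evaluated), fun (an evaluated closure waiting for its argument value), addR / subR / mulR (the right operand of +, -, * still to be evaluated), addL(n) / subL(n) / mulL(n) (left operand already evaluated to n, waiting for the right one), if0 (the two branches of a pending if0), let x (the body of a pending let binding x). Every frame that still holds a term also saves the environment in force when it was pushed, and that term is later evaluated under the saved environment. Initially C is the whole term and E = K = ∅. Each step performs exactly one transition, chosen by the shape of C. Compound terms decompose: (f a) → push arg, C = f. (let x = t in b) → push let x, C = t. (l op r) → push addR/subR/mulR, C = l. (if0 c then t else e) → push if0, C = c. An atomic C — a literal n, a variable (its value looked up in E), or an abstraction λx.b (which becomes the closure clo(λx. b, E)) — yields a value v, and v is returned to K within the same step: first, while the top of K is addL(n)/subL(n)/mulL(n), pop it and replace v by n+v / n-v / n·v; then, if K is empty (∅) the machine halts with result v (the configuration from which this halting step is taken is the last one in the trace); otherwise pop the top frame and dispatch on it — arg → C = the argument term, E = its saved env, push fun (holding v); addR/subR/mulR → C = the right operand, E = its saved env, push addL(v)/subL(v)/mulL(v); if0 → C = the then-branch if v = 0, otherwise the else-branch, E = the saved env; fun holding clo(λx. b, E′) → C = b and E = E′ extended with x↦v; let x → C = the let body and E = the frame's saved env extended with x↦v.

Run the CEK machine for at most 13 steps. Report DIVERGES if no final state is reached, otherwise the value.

Answer: -5

Execution trace:
step 0: ⟨C=((λv. v) ((λq. q) (-1 - 4))); E=∅; K=∅⟩
step 1: ⟨C=(λv. v); E=∅; K=[arg]⟩
step 2: ⟨C=((λq. q) (-1 - 4)); E=∅; K=[fun]⟩
step 3: ⟨C=(λq. q); E=∅; K=[arg :: fun]⟩
step 4: ⟨C=(-1 - 4); E=∅; K=[fun :: fun]⟩
step 5: ⟨C=-1; E=∅; K=[subR :: fun :: fun]⟩
step 6: ⟨C=4; E=∅; K=[subL(-1) :: fun :: fun]⟩
step 7: ⟨C=q; E={q↦-5}; K=[fun]⟩
step 8: ⟨C=v; E={v↦-5}; K=∅⟩
→ final value -5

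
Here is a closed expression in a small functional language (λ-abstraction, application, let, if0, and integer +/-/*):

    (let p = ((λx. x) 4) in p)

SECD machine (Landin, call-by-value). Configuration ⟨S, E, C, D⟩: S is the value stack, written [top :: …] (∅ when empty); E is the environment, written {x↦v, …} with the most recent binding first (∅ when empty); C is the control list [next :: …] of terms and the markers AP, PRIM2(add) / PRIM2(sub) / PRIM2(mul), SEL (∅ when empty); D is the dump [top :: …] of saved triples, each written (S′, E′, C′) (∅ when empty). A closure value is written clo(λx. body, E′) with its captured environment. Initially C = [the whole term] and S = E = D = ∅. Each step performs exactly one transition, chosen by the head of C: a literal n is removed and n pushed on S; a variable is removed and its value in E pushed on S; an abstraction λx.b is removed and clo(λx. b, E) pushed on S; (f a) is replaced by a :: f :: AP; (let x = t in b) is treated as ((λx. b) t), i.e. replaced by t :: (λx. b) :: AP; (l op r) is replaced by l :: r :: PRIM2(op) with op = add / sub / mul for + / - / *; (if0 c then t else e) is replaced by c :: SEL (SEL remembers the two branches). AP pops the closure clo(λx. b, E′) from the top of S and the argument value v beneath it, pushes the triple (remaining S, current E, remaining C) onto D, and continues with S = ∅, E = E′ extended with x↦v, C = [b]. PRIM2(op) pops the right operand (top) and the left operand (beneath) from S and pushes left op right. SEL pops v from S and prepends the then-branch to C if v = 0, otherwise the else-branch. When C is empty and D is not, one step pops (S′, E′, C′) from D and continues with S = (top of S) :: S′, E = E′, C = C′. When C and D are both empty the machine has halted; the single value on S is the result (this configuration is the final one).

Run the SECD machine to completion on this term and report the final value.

t=0: ⟨S=∅; E=∅; C=[(let p = ((λx. x) 4) in p)]; D=∅⟩
t=1: ⟨S=∅; E=∅; C=[((λx. x) 4) :: (λp. p) :: AP]; D=∅⟩
t=2: ⟨S=∅; E=∅; C=[4 :: (λx. x) :: AP :: (λp. p) :: AP]; D=∅⟩
t=3: ⟨S=[4]; E=∅; C=[(λx. x) :: AP :: (λp. p) :: AP]; D=∅⟩
t=4: ⟨S=[clo(λx. x, ∅) :: 4]; E=∅; C=[AP :: (λp. p) :: AP]; D=∅⟩
t=5: ⟨S=∅; E={x↦4}; C=[x]; D=[(∅, ∅, [(λp. p) :: AP])]⟩
t=6: ⟨S=[4]; E={x↦4}; C=∅; D=[(∅, ∅, [(λp. p) :: AP])]⟩
t=7: ⟨S=[4]; E=∅; C=[(λp. p) :: AP]; D=∅⟩
t=8: ⟨S=[clo(λp. p, ∅) :: 4]; E=∅; C=[AP]; D=∅⟩
t=9: ⟨S=∅; E={p↦4}; C=[p]; D=[(∅, ∅, ∅)]⟩
t=10: ⟨S=[4]; E={p↦4}; C=∅; D=[(∅, ∅, ∅)]⟩
t=11: ⟨S=[4]; E=∅; C=∅; D=∅⟩
→ final value 4

Answer: 4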